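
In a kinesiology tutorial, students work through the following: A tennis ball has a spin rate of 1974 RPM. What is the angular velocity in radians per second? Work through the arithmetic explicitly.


Convert RPM to rad/s: multiply by 2*pi and divide by 60
omega = 1974 * 2 * pi / 60
= 206.717 rad/s

206.717 rad/s


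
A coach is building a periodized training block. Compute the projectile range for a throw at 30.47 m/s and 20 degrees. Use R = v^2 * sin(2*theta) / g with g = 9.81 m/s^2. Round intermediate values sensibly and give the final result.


Two times the angle = 40 degrees
sin(40) = 0.642788
R = 928.4209 * 0.642788 / 9.81 = 60.834 m

60.834 m


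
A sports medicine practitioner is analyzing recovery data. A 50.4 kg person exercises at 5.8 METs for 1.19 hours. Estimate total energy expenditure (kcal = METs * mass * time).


Energy = METs * mass(kg) * time(h)
= 5.8 * 50.4 * 1.19
= 347.86 kcal

347.86 kcal


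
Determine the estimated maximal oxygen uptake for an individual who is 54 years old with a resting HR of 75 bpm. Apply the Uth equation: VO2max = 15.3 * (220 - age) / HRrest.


HRmax = 220 - 54 = 166
VO2max = 15.3 * (166 / 75)
= 15.3 * 2.2133
= 33.86 mL/kg/min

33.86 mL/kg/min


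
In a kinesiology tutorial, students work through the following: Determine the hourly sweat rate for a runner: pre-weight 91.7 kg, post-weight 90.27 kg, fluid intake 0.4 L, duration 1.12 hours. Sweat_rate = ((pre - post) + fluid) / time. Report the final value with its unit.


Mass lost = 91.7 - 90.27 = 1.43 kg
Add fluid consumed: 1.43 + 0.4 = 1.83 L total sweat
Sweat rate = 1.83 / 1.12 = 1.634 L/h

1.634 L/h


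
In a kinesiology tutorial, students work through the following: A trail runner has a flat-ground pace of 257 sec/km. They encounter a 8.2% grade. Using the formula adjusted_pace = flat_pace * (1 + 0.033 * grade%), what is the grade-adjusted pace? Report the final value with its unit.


Grade factor = 1 + 0.033 * 8.2 = 1.2706
Adjusted = 257 * 1.2706 = 326.54 sec/km

326.54 s/km


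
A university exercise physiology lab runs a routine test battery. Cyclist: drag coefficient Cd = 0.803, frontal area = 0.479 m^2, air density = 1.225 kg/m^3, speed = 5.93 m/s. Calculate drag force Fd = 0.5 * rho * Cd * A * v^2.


v^2 = 5.93^2 = 35.1649
Fd = 0.5 * 1.225 * 0.803 * 0.479 * 35.1649
= 8.285 N

8.285 N


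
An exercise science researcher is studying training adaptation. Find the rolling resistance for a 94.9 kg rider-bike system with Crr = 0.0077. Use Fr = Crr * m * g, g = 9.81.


m * g = 94.9 * 9.81 = 930.969 N
Fr = 0.0077 * 930.969 = 7.168 N

7.168 N


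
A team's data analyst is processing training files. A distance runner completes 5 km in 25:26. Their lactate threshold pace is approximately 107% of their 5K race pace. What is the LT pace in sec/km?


Convert to seconds: 25 min 26 s = 1526 s
Pace per km = 1526 / 5 = 305.2 s/km
LT pace = 305.2 * 1.07 = 326.56 s/km

326.56 s/km


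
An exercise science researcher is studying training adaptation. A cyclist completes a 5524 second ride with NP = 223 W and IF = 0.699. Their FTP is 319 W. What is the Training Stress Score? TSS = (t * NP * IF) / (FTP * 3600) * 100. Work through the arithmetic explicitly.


t * NP * IF = 5524 * 223 * 0.699 = 861064.548
FTP * 3600 = 1148400
TSS = (861064.548 / 1148400) * 100 = 74.98

74.98 TSS


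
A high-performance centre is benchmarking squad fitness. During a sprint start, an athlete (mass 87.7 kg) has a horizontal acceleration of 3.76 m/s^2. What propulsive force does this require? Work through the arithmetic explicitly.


Propulsive force = mass * acceleration
= 87.7 kg * 3.76 m/s^2
= 329.75 N

329.75 N


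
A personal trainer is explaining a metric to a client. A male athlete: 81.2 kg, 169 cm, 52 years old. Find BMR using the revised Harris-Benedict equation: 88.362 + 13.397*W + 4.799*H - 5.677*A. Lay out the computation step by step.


Intercept = 88.362
Weight contribution = 13.397 * 81.2 = 1087.8364
Height contribution = 4.799 * 169 = 811.031
Age contribution = 5.677 * 52 = 295.204
BMR = 88.362 + 1087.8364 + 811.031 - 295.204
= 1692.03 kcal/day

1692.03 kcal/day


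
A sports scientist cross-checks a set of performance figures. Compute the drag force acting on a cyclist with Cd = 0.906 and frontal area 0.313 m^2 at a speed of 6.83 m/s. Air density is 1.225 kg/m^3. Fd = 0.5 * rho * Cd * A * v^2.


Step 1: v^2 = 46.6489
Step 2: Fd = 0.5 * 1.225 * 0.906 * 0.313 * 46.6489
= 8.103 N

8.103 N


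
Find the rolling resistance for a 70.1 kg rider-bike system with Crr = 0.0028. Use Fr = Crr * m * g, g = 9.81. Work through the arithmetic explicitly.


m * g = 70.1 * 9.81 = 687.681 N
Fr = 0.0028 * 687.681 = 1.926 N

1.926 N


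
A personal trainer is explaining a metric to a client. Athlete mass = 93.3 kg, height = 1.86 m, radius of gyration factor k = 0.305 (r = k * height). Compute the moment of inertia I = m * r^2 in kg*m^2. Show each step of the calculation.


r = k * height = 0.305 * 1.86 = 0.5673 m
r^2 = 0.5673^2 = 0.321829
I = 93.3 * 0.321829 = 30.027 kg*m^2

30.027 kg*m^2


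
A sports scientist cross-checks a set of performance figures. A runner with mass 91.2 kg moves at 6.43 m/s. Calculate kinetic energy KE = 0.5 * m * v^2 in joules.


v^2 = 6.43^2 = 41.3449
KE = 0.5 * 91.2 * 41.3449
= 1885.33 J

1885.33 J


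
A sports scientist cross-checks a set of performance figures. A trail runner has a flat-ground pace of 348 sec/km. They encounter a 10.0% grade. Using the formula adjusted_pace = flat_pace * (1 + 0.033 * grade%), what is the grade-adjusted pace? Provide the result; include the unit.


Grade factor = 1 + 0.033 * 10.0 = 1.33
Adjusted = 348 * 1.33 = 462.84 sec/km

462.84 s/km


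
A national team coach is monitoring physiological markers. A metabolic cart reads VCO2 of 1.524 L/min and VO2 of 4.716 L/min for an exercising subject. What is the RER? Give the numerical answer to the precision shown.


RER = VCO2 / VO2 = 1.524 / 4.716 = 0.3232

0.3232


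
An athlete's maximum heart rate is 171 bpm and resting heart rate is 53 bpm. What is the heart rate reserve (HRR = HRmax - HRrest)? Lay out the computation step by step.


HRR = HRmax - HRrest
= 171 - 53
= 118 bpm

118 bpm


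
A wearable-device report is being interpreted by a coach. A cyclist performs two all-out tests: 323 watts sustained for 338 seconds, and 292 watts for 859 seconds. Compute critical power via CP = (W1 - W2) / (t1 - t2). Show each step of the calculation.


W1 = P1 * t1 = 323 * 338 = 109174 J
W2 = P2 * t2 = 292 * 859 = 250828 J
CP = (109174 - 250828) / (338 - 859)
= 271.89 W

271.89 W


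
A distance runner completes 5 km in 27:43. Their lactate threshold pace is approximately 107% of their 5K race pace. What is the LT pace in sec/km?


Convert to seconds: 27 min 43 s = 1663 s
Pace per km = 1663 / 5 = 332.6 s/km
LT pace = 332.6 * 1.07 = 355.88 s/km

355.88 s/km


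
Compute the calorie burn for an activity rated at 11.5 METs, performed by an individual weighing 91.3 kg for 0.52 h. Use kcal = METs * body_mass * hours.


Product of METs and mass = 11.5 * 91.3 = 1049.95
Total kcal = 1049.95 * 0.52 = 545.97 kcal

545.97 kcal


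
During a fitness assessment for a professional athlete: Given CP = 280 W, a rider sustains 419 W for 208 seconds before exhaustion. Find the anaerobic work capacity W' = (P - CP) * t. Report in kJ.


Excess power = 419 - 280 = 139 W
Work above CP = 139 * 208 = 28912 J
W' = 28.912 kJ

28.912 kJ


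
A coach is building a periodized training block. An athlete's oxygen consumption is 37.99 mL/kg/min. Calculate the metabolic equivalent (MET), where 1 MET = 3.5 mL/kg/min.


MET = VO2 / 3.5
= 37.99 / 3.5
= 10.85 METs

10.85 METs


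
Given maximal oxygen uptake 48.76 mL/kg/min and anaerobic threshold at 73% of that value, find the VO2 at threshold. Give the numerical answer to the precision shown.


Percentage as decimal = 0.73
VO2 at AT = 48.76 * 0.73 = 35.59 mL/kg/min

35.59 mL/kg/min


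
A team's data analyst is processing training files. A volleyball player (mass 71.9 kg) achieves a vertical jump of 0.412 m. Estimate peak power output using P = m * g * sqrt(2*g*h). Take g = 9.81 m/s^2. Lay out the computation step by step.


2 * g * h = 2 * 9.81 * 0.412 = 8.08344
sqrt(8.08344) = 2.843139 m/s
P = 71.9 * 9.81 * 2.843139 = 2005.38 W

2005.38 W


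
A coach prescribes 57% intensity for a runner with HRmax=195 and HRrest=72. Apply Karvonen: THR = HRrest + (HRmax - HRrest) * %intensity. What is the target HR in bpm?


Heart rate reserve = 195 - 72 = 123
Intensity fraction = 57 / 100 = 0.57
THR = 72 + 123 * 0.57 = 142.11 bpm

142.11 bpm


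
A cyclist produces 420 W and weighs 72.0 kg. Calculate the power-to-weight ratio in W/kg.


P/W = power / mass
= 420 / 72.0
= 5.833 W/kg

5.833 W/kg


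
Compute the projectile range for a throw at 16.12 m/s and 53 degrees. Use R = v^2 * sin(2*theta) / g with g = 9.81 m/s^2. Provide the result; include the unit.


Two times the angle = 106 degrees
sin(106) = 0.961262
R = 259.8544 * 0.961262 / 9.81 = 25.463 m

25.463 m


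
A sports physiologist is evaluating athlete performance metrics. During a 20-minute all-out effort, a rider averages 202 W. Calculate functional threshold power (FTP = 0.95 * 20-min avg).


FTP = 0.95 * 202
= 191.9 W

191.9 W


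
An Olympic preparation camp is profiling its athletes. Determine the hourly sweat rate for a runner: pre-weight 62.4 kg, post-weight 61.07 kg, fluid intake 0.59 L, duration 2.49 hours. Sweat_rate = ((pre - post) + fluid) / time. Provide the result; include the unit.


Mass lost = 62.4 - 61.07 = 1.33 kg
Add fluid consumed: 1.33 + 0.59 = 1.92 L total sweat
Sweat rate = 1.92 / 2.49 = 0.771 L/h

0.771 L/h


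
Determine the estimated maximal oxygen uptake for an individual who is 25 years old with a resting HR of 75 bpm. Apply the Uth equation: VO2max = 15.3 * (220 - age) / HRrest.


HRmax = 220 - 25 = 195
VO2max = 15.3 * (195 / 75)
= 15.3 * 2.6
= 39.78 mL/kg/min

39.78 mL/kg/min


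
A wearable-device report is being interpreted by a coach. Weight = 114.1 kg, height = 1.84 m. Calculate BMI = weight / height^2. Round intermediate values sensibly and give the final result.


height^2 = 1.84^2 = 3.3856
BMI = 114.1 / 3.3856 = 33.7 kg/m^2

33.7 kg/m^2


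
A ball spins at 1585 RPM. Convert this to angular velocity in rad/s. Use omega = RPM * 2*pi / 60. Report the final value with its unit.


omega = 1585 * 2 * pi / 60
= 1585 * 6.28318531 / 60
= 9958.849 / 60
= 165.981 rad/s

165.981 rad/s


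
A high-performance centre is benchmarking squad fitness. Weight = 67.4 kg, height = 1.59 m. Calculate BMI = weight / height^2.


height^2 = 1.59^2 = 2.5281
BMI = 67.4 / 2.5281 = 26.66 kg/m^2

26.66 kg/m^2


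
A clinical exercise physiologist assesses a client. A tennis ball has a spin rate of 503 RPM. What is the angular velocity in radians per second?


Convert RPM to rad/s: multiply by 2*pi and divide by 60
omega = 503 * 2 * pi / 60
= 52.674 rad/s

52.674 rad/s


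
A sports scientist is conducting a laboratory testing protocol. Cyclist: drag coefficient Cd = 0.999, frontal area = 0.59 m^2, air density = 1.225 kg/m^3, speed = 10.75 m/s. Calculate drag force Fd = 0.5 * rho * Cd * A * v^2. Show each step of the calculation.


v^2 = 10.75^2 = 115.5625
Fd = 0.5 * 1.225 * 0.999 * 0.59 * 115.5625
= 41.72 N

41.72 N


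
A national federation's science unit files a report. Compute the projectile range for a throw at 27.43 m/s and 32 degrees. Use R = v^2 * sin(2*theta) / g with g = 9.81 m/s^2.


Two times the angle = 64 degrees
sin(64) = 0.898794
R = 752.4049 * 0.898794 / 9.81 = 68.935 m

68.935 m


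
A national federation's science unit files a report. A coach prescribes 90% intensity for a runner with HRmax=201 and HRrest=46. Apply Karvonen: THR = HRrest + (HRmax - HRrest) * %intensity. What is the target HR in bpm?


Heart rate reserve = 201 - 46 = 155
Intensity fraction = 90 / 100 = 0.9
THR = 46 + 155 * 0.9 = 185.5 bpm

185.5 bpm


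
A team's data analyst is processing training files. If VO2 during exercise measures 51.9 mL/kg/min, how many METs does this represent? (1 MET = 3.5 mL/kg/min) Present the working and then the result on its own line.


METs = VO2 / 3.5 = 51.9 / 3.5 = 14.83

14.83 METs


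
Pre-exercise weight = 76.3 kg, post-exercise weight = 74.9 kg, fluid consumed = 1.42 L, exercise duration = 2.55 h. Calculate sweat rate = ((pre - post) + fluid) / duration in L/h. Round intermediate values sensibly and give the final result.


Weight loss = 76.3 - 74.9 = 1.4 kg (approx L)
Total sweat = 1.4 + 1.42 = 2.82 L
Sweat rate = 2.82 / 2.55 = 1.106 L/h

1.106 L/h


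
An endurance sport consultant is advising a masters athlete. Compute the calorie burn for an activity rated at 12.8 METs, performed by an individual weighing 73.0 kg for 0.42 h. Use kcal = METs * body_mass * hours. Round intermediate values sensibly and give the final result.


Product of METs and mass = 12.8 * 73.0 = 934.4
Total kcal = 934.4 * 0.42 = 392.45 kcal

392.45 kcal


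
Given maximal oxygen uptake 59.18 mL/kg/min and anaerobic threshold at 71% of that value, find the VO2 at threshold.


Percentage as decimal = 0.71
VO2 at AT = 59.18 * 0.71 = 42.02 mL/kg/min

42.02 mL/kg/min


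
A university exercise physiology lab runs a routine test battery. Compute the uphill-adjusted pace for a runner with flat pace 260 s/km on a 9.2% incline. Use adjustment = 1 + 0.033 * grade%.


Adjustment factor = 1 + 0.033 * 9.2 = 1.3036
Grade-adjusted pace = 260 * 1.3036 = 338.94 s/km

338.94 s/km


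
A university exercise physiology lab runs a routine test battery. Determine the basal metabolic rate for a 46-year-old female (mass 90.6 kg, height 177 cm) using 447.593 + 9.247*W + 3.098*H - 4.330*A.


BMR = 447.593 + 9.247*90.6 + 3.098*177 - 4.330*46
= 1634.54 kcal/day

1634.54 kcal/day


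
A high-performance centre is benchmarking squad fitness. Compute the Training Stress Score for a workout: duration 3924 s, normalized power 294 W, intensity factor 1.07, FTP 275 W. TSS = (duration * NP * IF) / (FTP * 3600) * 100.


Product = 3924 * 294 * 1.07 = 1234411.92
Base = 275 * 3600 = 990000
TSS = 1234411.92 / 990000 * 100 = 124.69

124.69 TSS


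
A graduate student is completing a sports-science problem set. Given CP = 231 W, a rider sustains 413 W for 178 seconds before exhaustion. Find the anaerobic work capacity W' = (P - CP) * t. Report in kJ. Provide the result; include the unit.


Excess power = 413 - 231 = 182 W
Work above CP = 182 * 178 = 32396 J
W' = 32.396 kJ

32.396 kJ


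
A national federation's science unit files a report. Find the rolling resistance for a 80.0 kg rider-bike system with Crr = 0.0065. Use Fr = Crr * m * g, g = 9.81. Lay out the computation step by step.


m * g = 80.0 * 9.81 = 784.8 N
Fr = 0.0065 * 784.8 = 5.101 N

5.101 N


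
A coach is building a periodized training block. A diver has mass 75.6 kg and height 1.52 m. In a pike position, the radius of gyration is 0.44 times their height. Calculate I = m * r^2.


r = 0.44 * 1.52 = 0.6688 m
I = m * r^2 = 75.6 * 0.447293 = 33.815 kg*m^2

33.815 kg*m^2


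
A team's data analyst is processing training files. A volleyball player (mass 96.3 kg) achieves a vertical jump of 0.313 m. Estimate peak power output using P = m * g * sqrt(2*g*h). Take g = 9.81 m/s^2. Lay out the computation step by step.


2 * g * h = 2 * 9.81 * 0.313 = 6.14106
sqrt(6.14106) = 2.478116 m/s
P = 96.3 * 9.81 * 2.478116 = 2341.08 W

2341.08 W


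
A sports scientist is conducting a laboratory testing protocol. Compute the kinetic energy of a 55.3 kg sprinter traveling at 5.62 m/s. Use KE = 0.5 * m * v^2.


Velocity squared = 31.5844
KE = 0.5 * 55.3 * 31.5844 = 873.31 J

873.31 J


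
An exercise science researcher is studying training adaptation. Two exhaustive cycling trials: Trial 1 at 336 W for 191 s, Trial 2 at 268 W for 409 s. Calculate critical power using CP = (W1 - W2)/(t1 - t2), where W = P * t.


W1 = 336 * 191 = 64176 J
W2 = 268 * 409 = 109612 J
CP = (64176 - 109612) / (191 - 409)
= -45436 / -218
= 208.42 W

208.42 W


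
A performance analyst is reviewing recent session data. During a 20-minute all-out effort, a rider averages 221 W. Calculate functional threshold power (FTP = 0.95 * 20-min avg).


FTP = 0.95 * 221
= 209.95 W

209.95 W


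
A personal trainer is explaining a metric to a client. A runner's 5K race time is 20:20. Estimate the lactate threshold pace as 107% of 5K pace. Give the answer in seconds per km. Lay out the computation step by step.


Total race time = 20*60 + 20 = 1220 seconds
5K pace = 1220 / 5 = 244.0 sec/km
LT pace = 244.0 * 1.07 = 261.08 sec/km

261.08 s/km


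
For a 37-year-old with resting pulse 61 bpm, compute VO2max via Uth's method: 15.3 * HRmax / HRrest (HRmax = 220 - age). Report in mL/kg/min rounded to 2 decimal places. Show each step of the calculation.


Step 1: HRmax = 220 - 37 = 183 bpm
Step 2: Ratio = 183 / 61 = 3.0
Step 3: VO2max = 15.3 * 3.0 = 45.9 mL/kg/min

45.9 mL/kg/min


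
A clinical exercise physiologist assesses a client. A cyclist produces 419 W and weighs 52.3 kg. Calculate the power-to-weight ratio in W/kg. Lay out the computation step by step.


P/W = power / mass
= 419 / 52.3
= 8.011 W/kg

8.011 W/kg


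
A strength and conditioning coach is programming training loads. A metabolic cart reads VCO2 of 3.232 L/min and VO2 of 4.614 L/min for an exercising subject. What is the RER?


RER = VCO2 / VO2 = 3.232 / 4.614 = 0.7005

0.7005


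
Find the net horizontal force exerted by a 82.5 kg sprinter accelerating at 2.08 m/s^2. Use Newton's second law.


Newton's second law: F = m * a
F = 82.5 * 2.08 = 171.6 N

171.6 N


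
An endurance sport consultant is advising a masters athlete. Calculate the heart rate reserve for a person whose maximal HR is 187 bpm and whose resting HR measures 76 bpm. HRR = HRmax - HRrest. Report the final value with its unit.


HRmax = 187 bpm
HRrest = 76 bpm
HRR = 187 - 76 = 111 bpm

111 bpm


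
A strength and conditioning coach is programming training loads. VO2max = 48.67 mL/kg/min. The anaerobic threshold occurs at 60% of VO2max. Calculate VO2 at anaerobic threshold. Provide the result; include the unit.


AT fraction = 60 / 100 = 0.6
AT VO2 = 48.67 * 0.6
= 29.2 mL/kg/min

29.2 mL/kg/min


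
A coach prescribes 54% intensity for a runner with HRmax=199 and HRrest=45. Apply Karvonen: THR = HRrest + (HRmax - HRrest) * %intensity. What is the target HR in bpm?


Heart rate reserve = 199 - 45 = 154
Intensity fraction = 54 / 100 = 0.54
THR = 45 + 154 * 0.54 = 128.16 bpm

128.16 bpm


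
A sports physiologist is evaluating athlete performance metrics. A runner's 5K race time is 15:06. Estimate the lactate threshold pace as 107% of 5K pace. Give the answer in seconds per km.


Total race time = 15*60 + 6 = 906 seconds
5K pace = 906 / 5 = 181.2 sec/km
LT pace = 181.2 * 1.07 = 193.88 sec/km

193.88 s/km


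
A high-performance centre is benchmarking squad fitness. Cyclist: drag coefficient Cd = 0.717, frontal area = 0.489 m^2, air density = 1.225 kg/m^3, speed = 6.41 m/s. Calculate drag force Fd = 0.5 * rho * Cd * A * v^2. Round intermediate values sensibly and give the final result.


v^2 = 6.41^2 = 41.0881
Fd = 0.5 * 1.225 * 0.717 * 0.489 * 41.0881
= 8.824 N

8.824 N


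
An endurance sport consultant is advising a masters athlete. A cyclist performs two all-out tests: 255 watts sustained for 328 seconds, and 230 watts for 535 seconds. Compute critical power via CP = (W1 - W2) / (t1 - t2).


W1 = P1 * t1 = 255 * 328 = 83640 J
W2 = P2 * t2 = 230 * 535 = 123050 J
CP = (83640 - 123050) / (328 - 535)
= 190.39 W

190.39 W


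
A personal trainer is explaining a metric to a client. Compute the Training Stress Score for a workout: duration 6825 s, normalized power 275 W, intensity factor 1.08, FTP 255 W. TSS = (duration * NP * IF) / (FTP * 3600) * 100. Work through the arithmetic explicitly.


Product = 6825 * 275 * 1.08 = 2027025.0
Base = 255 * 3600 = 918000
TSS = 2027025.0 / 918000 * 100 = 220.81

220.81 TSS


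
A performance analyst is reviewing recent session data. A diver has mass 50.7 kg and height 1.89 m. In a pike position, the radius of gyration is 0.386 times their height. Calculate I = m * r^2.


r = 0.386 * 1.89 = 0.72954 m
I = m * r^2 = 50.7 * 0.532229 = 26.984 kg*m^2

26.984 kg*m^2


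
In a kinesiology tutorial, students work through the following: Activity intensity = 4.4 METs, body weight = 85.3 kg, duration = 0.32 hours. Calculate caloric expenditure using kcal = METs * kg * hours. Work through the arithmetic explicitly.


kcal = 4.4 * 85.3 * 0.32
= 375.32 * 0.32
= 120.1 kcal

120.1 kcal


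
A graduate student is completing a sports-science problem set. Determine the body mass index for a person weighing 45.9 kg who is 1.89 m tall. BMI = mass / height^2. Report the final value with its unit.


BMI = mass / height^2
= 45.9 / 1.89^2
= 45.9 / 3.5721
= 12.85 kg/m^2

12.85 kg/m^2


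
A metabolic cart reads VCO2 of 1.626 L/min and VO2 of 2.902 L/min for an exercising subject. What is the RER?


RER = VCO2 / VO2 = 1.626 / 2.902 = 0.5603

0.5603


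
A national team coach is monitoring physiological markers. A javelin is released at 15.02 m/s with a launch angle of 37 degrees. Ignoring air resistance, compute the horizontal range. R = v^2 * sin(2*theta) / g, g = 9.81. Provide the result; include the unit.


Launch speed squared = 225.6004
sin(2 * 37 deg) = 0.961262
Range = 225.6004 * 0.961262 / 9.81
= 22.106 m

22.106 m


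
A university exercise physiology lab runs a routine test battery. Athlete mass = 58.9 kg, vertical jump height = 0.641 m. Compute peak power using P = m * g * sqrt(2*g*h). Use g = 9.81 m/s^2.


sqrt(2 * 9.81 * 0.641) = sqrt(12.57642) = 3.546325 m/s
P = 58.9 * 9.81 * 3.546325
= 2049.1 W

2049.1 W


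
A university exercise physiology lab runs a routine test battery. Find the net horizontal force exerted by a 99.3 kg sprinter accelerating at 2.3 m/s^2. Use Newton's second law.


Newton's second law: F = m * a
F = 99.3 * 2.3 = 228.39 N

228.39 N


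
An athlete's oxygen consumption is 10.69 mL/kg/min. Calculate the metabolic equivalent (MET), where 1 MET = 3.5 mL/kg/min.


MET = VO2 / 3.5
= 10.69 / 3.5
= 3.05 METs

3.05 METs


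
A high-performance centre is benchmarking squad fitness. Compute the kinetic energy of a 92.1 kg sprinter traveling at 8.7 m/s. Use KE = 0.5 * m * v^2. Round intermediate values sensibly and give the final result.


Velocity squared = 75.69
KE = 0.5 * 92.1 * 75.69 = 3485.52 J

3485.52 J


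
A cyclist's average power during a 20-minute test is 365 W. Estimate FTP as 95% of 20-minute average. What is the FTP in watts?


FTP = 20-min power * 0.95
= 365 * 0.95
= 346.75 W

346.75 W


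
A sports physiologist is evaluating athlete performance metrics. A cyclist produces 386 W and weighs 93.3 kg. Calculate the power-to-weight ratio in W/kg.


P/W = power / mass
= 386 / 93.3
= 4.137 W/kg

4.137 W/kg


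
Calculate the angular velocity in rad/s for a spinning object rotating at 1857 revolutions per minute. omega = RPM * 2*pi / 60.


omega = RPM * 2*pi / 60
= 1857 * 6.28318531 / 60
= 194.465 rad/s

194.465 rad/s


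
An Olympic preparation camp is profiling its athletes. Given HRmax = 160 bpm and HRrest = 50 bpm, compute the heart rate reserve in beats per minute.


Heart rate reserve = maximum HR minus resting HR
HRR = 160 - 50 = 110 bpm

110 bpm


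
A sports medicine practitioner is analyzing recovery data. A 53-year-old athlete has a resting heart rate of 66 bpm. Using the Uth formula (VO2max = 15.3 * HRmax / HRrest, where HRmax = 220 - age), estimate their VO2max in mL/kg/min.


HRmax = 220 - 53 = 167 bpm
Ratio = HRmax / HRrest = 167 / 66 = 2.5303
VO2max = 15.3 * 2.5303 = 38.71 mL/kg/min

38.71 mL/kg/min


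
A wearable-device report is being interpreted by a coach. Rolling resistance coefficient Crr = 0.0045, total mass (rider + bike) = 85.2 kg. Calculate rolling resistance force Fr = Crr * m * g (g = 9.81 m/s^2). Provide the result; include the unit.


Fr = Crr * m * g
= 0.0045 * 85.2 * 9.81
= 3.761 N

3.761 N


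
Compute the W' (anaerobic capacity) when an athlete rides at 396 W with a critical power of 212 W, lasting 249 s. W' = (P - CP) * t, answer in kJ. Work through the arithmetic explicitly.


Above-CP power = 184 W
Duration = 249 s
W' = 184 * 249 = 45816 J
Convert: 45816 / 1000 = 45.816 kJ

45.816 kJ


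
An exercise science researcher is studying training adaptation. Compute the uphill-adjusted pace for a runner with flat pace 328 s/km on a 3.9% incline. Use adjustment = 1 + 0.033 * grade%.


Adjustment factor = 1 + 0.033 * 3.9 = 1.1287
Grade-adjusted pace = 328 * 1.1287 = 370.21 s/km

370.21 s/km


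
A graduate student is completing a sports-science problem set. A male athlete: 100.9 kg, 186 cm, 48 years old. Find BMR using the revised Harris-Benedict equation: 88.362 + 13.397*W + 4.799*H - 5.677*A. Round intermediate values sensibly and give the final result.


Intercept = 88.362
Weight contribution = 13.397 * 100.9 = 1351.7573
Height contribution = 4.799 * 186 = 892.614
Age contribution = 5.677 * 48 = 272.496
BMR = 88.362 + 1351.7573 + 892.614 - 272.496
= 2060.24 kcal/day

2060.24 kcal/day


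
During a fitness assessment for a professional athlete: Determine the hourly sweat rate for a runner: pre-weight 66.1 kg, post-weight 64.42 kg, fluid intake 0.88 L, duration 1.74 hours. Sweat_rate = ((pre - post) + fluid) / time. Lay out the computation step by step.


Mass lost = 66.1 - 64.42 = 1.68 kg
Add fluid consumed: 1.68 + 0.88 = 2.56 L total sweat
Sweat rate = 2.56 / 1.74 = 1.471 L/h

1.471 L/h


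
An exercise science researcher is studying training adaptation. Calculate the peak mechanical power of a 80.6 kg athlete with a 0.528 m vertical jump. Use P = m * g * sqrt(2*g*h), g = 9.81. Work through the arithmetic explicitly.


First, sqrt(2gh) = sqrt(2 * 9.81 * 0.528)
= sqrt(10.35936) = 3.218596 m/s
Power = 80.6 * 9.81 * 3.218596 = 2544.9 W

2544.9 W


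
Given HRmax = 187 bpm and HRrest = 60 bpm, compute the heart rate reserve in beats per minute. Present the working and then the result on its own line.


Heart rate reserve = maximum HR minus resting HR
HRR = 187 - 60 = 127 bpm

127 bpm


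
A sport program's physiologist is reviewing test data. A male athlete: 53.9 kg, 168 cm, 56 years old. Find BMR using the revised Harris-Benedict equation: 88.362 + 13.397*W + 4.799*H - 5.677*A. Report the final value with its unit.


Intercept = 88.362
Weight contribution = 13.397 * 53.9 = 722.0983
Height contribution = 4.799 * 168 = 806.232
Age contribution = 5.677 * 56 = 317.912
BMR = 88.362 + 722.0983 + 806.232 - 317.912
= 1298.78 kcal/day

1298.78 kcal/day


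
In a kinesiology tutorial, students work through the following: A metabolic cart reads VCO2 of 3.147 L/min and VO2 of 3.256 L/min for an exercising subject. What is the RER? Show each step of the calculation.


RER = VCO2 / VO2 = 3.147 / 3.256 = 0.9665

0.9665


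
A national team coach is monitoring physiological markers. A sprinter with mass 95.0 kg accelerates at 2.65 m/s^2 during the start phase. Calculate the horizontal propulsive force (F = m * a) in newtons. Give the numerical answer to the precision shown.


F = m * a
= 95.0 * 2.65
= 251.75 N

251.75 N


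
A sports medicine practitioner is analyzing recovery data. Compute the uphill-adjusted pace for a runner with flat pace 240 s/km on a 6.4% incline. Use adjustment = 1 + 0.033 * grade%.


Adjustment factor = 1 + 0.033 * 6.4 = 1.2112
Grade-adjusted pace = 240 * 1.2112 = 290.69 s/km

290.69 s/km


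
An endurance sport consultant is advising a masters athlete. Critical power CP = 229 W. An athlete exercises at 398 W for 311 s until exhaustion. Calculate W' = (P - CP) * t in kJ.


P - CP = 398 - 229 = 169 W
W' = 169 * 311 = 52559 J
= 52559 / 1000 = 52.559 kJ

52.559 kJ


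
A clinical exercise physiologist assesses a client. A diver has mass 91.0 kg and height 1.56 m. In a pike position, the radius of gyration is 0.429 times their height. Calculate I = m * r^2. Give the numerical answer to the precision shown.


r = 0.429 * 1.56 = 0.66924 m
I = m * r^2 = 91.0 * 0.447882 = 40.757 kg*m^2

40.757 kg*m^2


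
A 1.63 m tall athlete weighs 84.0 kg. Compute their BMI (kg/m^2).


height^2 = 2.6569 m^2
BMI = 84.0 / 2.6569 = 31.62 kg/m^2

31.62 kg/m^2


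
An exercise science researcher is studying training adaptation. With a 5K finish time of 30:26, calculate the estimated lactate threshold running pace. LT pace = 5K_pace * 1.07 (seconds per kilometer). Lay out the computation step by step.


Race duration = 1826 s for 5 km
Average pace = 1826 / 5 = 365.2 s/km
LT pace = 365.2 * 1.07
= 390.76 s/km

390.76 s/km


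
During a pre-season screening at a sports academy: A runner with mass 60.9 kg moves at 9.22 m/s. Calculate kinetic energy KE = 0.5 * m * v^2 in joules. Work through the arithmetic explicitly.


v^2 = 9.22^2 = 85.0084
KE = 0.5 * 60.9 * 85.0084
= 2588.51 J

2588.51 J


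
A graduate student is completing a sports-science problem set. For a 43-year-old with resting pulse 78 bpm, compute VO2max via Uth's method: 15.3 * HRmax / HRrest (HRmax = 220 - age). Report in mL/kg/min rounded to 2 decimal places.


Step 1: HRmax = 220 - 43 = 177 bpm
Step 2: Ratio = 177 / 78 = 2.2692
Step 3: VO2max = 15.3 * 2.2692 = 34.72 mL/kg/min

34.72 mL/kg/min


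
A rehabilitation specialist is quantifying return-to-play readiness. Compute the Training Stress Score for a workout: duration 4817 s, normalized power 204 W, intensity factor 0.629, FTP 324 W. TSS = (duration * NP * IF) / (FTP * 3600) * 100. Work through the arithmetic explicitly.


Product = 4817 * 204 * 0.629 = 618098.172
Base = 324 * 3600 = 1166400
TSS = 618098.172 / 1166400 * 100 = 52.99

52.99 TSS


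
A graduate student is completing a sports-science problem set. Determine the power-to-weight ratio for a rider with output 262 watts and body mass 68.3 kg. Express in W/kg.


P/W = 262 / 68.3 = 3.836 W/kg

3.836 W/kg


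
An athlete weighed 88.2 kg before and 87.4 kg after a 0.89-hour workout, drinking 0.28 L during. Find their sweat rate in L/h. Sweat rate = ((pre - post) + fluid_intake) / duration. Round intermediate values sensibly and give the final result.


Body mass change = 0.8 kg
Total sweat loss = 0.8 + 0.28 = 1.08 L
Rate = 1.08 / 0.89 = 1.213 L/h

1.213 L/h


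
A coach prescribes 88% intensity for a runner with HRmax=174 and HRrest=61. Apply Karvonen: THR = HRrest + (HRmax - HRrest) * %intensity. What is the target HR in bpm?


Heart rate reserve = 174 - 61 = 113
Intensity fraction = 88 / 100 = 0.88
THR = 61 + 113 * 0.88 = 160.44 bpm

160.44 bpm


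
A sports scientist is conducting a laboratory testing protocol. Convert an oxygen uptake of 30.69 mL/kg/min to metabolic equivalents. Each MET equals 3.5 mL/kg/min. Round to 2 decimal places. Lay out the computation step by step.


One MET = 3.5 mL/kg/min
Number of METs = 30.69 / 3.5
= 8.77 METs

8.77 METs


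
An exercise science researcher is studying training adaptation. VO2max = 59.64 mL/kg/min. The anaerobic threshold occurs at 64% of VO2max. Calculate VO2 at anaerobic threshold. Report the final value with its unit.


AT fraction = 64 / 100 = 0.64
AT VO2 = 59.64 * 0.64
= 38.17 mL/kg/min

38.17 mL/kg/min


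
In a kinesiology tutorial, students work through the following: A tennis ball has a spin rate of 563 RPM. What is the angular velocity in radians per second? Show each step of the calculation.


Convert RPM to rad/s: multiply by 2*pi and divide by 60
omega = 563 * 2 * pi / 60
= 58.957 rad/s

58.957 rad/s


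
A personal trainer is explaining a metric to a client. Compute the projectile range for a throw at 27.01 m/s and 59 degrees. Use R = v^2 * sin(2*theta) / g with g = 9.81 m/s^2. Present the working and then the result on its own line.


Two times the angle = 118 degrees
sin(118) = 0.882948
R = 729.5401 * 0.882948 / 9.81 = 65.662 m

65.662 m


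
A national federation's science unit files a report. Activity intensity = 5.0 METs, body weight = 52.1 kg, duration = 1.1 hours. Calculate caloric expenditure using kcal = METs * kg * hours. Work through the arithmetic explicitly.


kcal = 5.0 * 52.1 * 1.1
= 260.5 * 1.1
= 286.55 kcal

286.55 kcal


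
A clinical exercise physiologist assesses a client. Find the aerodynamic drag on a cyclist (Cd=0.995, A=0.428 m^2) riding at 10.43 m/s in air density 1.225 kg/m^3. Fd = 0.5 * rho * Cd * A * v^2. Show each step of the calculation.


Fd = 0.5 * 1.225 * 0.995 * 0.428 * 10.43^2
= 0.5 * 1.225 * 0.995 * 0.428 * 108.7849
= 28.375 N

28.375 N


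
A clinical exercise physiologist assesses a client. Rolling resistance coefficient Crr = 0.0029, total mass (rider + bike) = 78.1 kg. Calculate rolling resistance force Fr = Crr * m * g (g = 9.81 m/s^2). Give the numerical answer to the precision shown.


Fr = Crr * m * g
= 0.0029 * 78.1 * 9.81
= 2.222 N

2.222 N


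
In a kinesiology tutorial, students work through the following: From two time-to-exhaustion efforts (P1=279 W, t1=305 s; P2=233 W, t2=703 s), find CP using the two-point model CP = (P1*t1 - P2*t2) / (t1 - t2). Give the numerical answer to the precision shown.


Work in trial 1 = 85095 J
Work in trial 2 = 163799 J
Delta work = -78704 J
Delta time = -398 s
CP = -78704 / -398 = 197.75 W

197.75 W


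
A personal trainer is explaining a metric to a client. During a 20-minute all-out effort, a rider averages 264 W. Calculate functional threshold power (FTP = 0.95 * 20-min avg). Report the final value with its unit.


FTP = 0.95 * 264
= 250.8 W

250.8 W


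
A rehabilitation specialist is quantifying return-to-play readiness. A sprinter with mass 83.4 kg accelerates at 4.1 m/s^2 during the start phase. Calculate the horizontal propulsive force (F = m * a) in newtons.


F = m * a
= 83.4 * 4.1
= 341.94 N

341.94 N


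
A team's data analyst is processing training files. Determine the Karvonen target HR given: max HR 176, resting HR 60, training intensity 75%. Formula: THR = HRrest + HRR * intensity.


HRR = HRmax - HRrest = 176 - 60 = 116
THR = 60 + 116 * 0.75
= 147.0 bpm

147.0 bpm


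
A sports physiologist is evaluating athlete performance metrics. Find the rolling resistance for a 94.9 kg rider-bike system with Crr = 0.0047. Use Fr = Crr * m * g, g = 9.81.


m * g = 94.9 * 9.81 = 930.969 N
Fr = 0.0047 * 930.969 = 4.376 N

4.376 N


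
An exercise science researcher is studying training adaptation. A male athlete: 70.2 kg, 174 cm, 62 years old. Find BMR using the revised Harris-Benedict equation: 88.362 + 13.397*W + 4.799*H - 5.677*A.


Intercept = 88.362
Weight contribution = 13.397 * 70.2 = 940.4694
Height contribution = 4.799 * 174 = 835.026
Age contribution = 5.677 * 62 = 351.974
BMR = 88.362 + 940.4694 + 835.026 - 351.974
= 1511.88 kcal/day

1511.88 kcal/day


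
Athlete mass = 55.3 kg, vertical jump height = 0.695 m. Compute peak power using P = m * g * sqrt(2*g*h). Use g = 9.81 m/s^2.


sqrt(2 * 9.81 * 0.695) = sqrt(13.6359) = 3.692682 m/s
P = 55.3 * 9.81 * 3.692682
= 2003.25 W

2003.25 W


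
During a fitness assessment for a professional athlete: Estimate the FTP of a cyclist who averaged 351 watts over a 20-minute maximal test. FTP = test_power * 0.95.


FTP = 351 * 0.95 = 333.45 W

333.45 W


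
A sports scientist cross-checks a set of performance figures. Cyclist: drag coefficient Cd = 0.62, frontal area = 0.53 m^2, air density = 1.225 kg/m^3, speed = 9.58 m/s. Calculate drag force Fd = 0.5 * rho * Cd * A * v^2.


v^2 = 9.58^2 = 91.7764
Fd = 0.5 * 1.225 * 0.62 * 0.53 * 91.7764
= 18.472 N

18.472 N


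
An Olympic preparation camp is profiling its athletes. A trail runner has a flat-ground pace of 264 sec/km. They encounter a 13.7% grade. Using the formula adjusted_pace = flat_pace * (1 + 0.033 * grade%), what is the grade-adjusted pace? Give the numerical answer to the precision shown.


Grade factor = 1 + 0.033 * 13.7 = 1.4521
Adjusted = 264 * 1.4521 = 383.35 sec/km

383.35 s/km


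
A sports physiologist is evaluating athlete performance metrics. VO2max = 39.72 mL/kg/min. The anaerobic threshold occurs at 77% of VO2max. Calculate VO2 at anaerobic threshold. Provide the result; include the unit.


AT fraction = 77 / 100 = 0.77
AT VO2 = 39.72 * 0.77
= 30.58 mL/kg/min

30.58 mL/kg/min


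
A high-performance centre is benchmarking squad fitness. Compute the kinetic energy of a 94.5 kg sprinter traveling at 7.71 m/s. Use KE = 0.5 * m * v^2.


Velocity squared = 59.4441
KE = 0.5 * 94.5 * 59.4441 = 2808.73 J

2808.73 J


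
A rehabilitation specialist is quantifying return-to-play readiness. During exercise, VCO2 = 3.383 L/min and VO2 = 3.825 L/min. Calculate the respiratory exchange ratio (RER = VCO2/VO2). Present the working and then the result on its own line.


RER = VCO2 / VO2
= 3.383 / 3.825
= 0.8844

0.8844


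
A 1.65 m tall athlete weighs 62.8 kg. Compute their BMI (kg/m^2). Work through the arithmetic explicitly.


height^2 = 2.7225 m^2
BMI = 62.8 / 2.7225 = 23.07 kg/m^2

23.07 kg/m^2


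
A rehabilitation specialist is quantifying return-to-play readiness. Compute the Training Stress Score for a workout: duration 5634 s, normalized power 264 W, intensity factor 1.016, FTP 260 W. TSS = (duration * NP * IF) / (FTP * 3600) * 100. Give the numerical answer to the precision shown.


Product = 5634 * 264 * 1.016 = 1511174.016
Base = 260 * 3600 = 936000
TSS = 1511174.016 / 936000 * 100 = 161.45

161.45 TSS


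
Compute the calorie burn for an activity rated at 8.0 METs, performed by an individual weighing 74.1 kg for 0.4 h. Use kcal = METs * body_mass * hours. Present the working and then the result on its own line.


Product of METs and mass = 8.0 * 74.1 = 592.8
Total kcal = 592.8 * 0.4 = 237.12 kcal

237.12 kcal


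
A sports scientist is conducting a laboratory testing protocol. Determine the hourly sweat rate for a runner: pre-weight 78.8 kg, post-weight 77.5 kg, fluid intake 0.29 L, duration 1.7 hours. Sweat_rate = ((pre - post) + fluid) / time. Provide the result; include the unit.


Mass lost = 78.8 - 77.5 = 1.3 kg
Add fluid consumed: 1.3 + 0.29 = 1.59 L total sweat
Sweat rate = 1.59 / 1.7 = 0.935 L/h

0.935 L/h


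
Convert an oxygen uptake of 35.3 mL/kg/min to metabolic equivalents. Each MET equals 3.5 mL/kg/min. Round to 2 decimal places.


One MET = 3.5 mL/kg/min
Number of METs = 35.3 / 3.5
= 10.09 METs

10.09 METs


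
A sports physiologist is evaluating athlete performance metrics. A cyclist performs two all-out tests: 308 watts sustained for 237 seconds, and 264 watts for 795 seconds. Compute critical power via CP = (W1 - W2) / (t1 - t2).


W1 = P1 * t1 = 308 * 237 = 72996 J
W2 = P2 * t2 = 264 * 795 = 209880 J
CP = (72996 - 209880) / (237 - 795)
= 245.31 W

245.31 W


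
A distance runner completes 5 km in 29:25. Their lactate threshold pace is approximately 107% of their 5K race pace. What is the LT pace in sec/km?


Convert to seconds: 29 min 25 s = 1765 s
Pace per km = 1765 / 5 = 353.0 s/km
LT pace = 353.0 * 1.07 = 377.71 s/km

377.71 s/km


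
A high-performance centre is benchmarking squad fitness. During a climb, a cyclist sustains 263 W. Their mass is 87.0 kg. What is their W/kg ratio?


Power-to-weight = 263 W / 87.0 kg
= 3.023 W/kg

3.023 W/kg


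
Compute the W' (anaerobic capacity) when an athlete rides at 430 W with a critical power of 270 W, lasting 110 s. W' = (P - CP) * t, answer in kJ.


Above-CP power = 160 W
Duration = 110 s
W' = 160 * 110 = 17600 J
Convert: 17600 / 1000 = 17.6 kJ

17.6 kJ


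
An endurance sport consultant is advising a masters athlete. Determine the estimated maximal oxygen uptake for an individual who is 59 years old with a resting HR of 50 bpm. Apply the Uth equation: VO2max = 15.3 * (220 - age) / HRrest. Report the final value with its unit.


HRmax = 220 - 59 = 161
VO2max = 15.3 * (161 / 50)
= 15.3 * 3.22
= 49.27 mL/kg/min

49.27 mL/kg/min
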